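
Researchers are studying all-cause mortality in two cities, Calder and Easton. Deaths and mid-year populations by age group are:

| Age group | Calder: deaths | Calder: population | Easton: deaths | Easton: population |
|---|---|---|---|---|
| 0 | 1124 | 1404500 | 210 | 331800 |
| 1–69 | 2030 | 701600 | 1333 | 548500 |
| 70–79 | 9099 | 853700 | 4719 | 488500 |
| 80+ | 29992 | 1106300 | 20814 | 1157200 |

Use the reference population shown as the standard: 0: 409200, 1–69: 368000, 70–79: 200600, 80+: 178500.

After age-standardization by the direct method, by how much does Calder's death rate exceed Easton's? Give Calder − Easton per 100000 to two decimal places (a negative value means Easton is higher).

178.82

Age-specific rates per 100000 for Calder: 80.03, 289.34, 1065.83, 2711.02.
For Easton: 63.29, 243.03, 966.02, 1798.65.
Standard total = 1156300; weights = 0.3539, 0.3183, 0.1735, 0.1544.
Calder: 0.3539×80.03 + 0.3183×289.34 + 0.1735×1065.83 + 0.1544×2711.02 = 723.8146 per 100000.
Easton: 0.3539×63.29 + 0.3183×243.03 + 0.1735×966.02 + 0.1544×1798.65 = 544.9928 per 100000.
Difference = 723.8146 − 544.9928 = 178.8219.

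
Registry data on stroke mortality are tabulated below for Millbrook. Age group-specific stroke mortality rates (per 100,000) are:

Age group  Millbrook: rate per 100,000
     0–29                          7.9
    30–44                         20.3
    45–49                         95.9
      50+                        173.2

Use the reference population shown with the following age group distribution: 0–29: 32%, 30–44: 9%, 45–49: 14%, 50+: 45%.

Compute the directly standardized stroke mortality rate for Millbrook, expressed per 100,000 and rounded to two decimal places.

95.72

Standard weights: 0.32, 0.09, 0.14, 0.45.
Standardized rate: 0.3200×7.9 + 0.0900×20.3 + 0.1400×95.9 + 0.4500×173.2 = 95.7210 per 100,000.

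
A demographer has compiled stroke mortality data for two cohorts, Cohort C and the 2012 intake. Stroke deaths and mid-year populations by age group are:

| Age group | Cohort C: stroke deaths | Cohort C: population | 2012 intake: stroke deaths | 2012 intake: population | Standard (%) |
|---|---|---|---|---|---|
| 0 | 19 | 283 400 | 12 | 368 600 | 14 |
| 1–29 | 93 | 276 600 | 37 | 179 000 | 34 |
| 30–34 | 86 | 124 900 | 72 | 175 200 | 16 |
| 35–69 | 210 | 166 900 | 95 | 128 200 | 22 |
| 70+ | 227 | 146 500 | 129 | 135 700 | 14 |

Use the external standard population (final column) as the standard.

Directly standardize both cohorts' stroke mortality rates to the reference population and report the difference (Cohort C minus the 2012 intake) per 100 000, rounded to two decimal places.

Age-specific rates per 100 000 for Cohort C: 6.70, 33.62, 68.86, 125.82, 154.95.
For the 2012 intake: 3.26, 20.67, 41.10, 74.10, 95.06.
Standard weights: 0.14, 0.34, 0.16, 0.22, 0.14.
Cohort C: 0.1400×6.70 + 0.3400×33.62 + 0.1600×68.86 + 0.2200×125.82 + 0.1400×154.95 = 72.7612 per 100 000.
The 2012 intake: 0.1400×3.26 + 0.3400×20.67 + 0.1600×41.10 + 0.2200×74.10 + 0.1400×95.06 = 43.6705 per 100 000.
Difference = 72.7612 − 43.6705 = 29.0907.

29.09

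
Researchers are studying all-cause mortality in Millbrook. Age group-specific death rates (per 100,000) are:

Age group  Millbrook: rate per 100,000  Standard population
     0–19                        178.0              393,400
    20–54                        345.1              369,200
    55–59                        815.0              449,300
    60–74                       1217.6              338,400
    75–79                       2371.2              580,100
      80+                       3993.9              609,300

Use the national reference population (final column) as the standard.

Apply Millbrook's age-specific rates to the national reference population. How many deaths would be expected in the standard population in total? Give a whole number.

47847

Expected deaths = Σ (standard pop × age-specific rate ÷ 100,000)
= 393,400×178.0/100,000 + 369,200×345.1/100,000 + 449,300×815.0/100,000 + 338,400×1217.6/100,000 + 580,100×2371.2/100,000 + 609,300×3993.9/100,000
= 700.25 + 1274.11 + 3661.80 + 4120.36 + 13755.33 + 24334.83 = 47846.68.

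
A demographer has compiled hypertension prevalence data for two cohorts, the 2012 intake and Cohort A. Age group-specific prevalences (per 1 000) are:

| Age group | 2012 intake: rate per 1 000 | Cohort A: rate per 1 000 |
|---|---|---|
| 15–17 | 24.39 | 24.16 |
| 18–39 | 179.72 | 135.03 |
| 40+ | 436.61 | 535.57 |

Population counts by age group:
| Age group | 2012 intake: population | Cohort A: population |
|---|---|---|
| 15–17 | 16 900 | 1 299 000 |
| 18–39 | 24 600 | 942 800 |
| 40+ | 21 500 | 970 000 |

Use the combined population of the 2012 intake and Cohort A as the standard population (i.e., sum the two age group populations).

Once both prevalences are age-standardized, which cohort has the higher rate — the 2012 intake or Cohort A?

Cohort A

Combined standard total = 3 274 800; weights = 0.4018, 0.2954, 0.3028.
The 2012 intake: 0.4018×24.39 + 0.2954×179.72 + 0.3028×436.61 = 195.0821 per 1 000.
Cohort A: 0.4018×24.16 + 0.2954×135.03 + 0.3028×535.57 = 211.7497 per 1 000.
The crude rates (225.72 vs 211.16) would put the 2012 intake higher, but that reflects its age composition; once standardized to a common age structure, Cohort A has the higher underlying rate.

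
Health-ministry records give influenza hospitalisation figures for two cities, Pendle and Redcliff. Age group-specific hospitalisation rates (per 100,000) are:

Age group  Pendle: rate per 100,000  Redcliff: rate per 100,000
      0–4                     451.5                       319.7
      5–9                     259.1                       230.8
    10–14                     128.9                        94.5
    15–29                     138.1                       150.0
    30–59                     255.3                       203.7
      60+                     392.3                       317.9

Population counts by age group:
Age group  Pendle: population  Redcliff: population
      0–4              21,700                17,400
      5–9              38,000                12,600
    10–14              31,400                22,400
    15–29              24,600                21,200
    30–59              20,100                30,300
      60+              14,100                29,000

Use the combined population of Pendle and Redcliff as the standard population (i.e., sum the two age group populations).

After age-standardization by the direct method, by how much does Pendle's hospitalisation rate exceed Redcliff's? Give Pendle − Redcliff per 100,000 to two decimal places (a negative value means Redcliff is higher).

48.44

Combined standard total = 282,800; weights = 0.1383, 0.1789, 0.1902, 0.1620, 0.1782, 0.1524.
Pendle: 0.1383×451.5 + 0.1789×259.1 + 0.1902×128.9 + 0.1620×138.1 + 0.1782×255.3 + 0.1524×392.3 = 260.9588 per 100,000.
Redcliff: 0.1383×319.7 + 0.1789×230.8 + 0.1902×94.5 + 0.1620×150.0 + 0.1782×203.7 + 0.1524×317.9 = 212.5206 per 100,000.
Difference = 260.9588 − 212.5206 = 48.4383.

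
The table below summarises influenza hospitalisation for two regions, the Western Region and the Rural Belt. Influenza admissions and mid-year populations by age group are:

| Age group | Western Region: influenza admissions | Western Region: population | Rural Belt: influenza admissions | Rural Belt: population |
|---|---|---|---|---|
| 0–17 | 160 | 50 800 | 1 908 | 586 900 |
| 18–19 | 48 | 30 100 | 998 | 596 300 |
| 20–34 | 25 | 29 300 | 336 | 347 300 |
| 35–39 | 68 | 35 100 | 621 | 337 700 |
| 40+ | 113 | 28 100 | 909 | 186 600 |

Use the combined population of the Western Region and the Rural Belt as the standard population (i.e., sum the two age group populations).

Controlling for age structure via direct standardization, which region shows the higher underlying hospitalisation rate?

Age-specific rates per 100 000 for the Western Region: 314.96, 159.47, 85.32, 193.73, 402.14.
For the Rural Belt: 325.10, 167.37, 96.75, 183.89, 487.14.
Combined standard total = 2 228 200; weights = 0.2862, 0.2811, 0.1690, 0.1673, 0.0964.
The Western Region: 0.2862×314.96 + 0.2811×159.47 + 0.1690×85.32 + 0.1673×193.73 + 0.0964×402.14 = 220.5531 per 100 000.
The Rural Belt: 0.2862×325.10 + 0.2811×167.37 + 0.1690×96.75 + 0.1673×183.89 + 0.0964×487.14 = 234.1489 per 100 000.
The crude rates (238.75 vs 232.24) would put the Western Region higher, but that reflects its age composition; once standardized to a common age structure, the Rural Belt has the higher underlying rate.

Rural Belt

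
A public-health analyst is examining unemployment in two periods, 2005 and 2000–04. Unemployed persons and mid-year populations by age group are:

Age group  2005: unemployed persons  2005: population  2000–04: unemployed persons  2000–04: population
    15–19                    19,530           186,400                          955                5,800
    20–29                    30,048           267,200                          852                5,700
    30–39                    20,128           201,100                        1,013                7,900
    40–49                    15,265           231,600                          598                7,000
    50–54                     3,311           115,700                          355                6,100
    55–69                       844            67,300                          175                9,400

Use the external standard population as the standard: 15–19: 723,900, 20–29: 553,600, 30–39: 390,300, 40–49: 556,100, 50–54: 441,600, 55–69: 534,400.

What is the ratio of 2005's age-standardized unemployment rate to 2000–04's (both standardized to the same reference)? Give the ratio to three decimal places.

0.696

Age-specific rates per 1,000 for 2005: 104.775, 112.455, 100.090, 65.911, 28.617, 12.541.
For 2000–04: 164.655, 149.474, 128.228, 85.429, 58.197, 18.617.
Standard total = 3,199,900; weights = 0.2262, 0.1730, 0.1220, 0.1738, 0.1380, 0.1670.
2005: 0.2262×104.775 + 0.1730×112.455 + 0.1220×100.090 + 0.1738×65.911 + 0.1380×28.617 + 0.1670×12.541 = 72.8644 per 1,000.
2000–04: 0.2262×164.655 + 0.1730×149.474 + 0.1220×128.228 + 0.1738×85.429 + 0.1380×58.197 + 0.1670×18.617 = 104.7362 per 1,000.
Ratio = 72.8644 ÷ 104.7362 = 0.69569.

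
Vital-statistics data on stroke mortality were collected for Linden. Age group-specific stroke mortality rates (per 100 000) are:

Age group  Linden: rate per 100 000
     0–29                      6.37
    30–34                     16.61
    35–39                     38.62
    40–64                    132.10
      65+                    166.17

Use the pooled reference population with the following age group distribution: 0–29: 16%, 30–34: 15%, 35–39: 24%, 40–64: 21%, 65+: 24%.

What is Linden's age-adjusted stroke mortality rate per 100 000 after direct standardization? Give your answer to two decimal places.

80.40

Standard weights: 0.16, 0.15, 0.24, 0.21, 0.24.
Standardized rate: 0.1600×6.37 + 0.1500×16.61 + 0.2400×38.62 + 0.2100×132.10 + 0.2400×166.17 = 80.4013 per 100 000.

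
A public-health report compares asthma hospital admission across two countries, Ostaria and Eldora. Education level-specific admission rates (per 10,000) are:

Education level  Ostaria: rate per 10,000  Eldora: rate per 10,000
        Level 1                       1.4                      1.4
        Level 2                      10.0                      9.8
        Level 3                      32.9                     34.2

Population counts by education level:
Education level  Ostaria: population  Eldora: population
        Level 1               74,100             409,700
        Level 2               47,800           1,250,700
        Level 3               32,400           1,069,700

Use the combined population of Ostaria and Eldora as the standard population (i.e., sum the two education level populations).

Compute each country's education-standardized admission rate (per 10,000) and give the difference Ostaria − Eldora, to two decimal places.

Combined standard total = 2,884,400; weights = 0.1677, 0.4502, 0.3821.
Ostaria: 0.1677×1.4 + 0.4502×10.0 + 0.3821×32.9 = 17.3074 per 10,000.
Eldora: 0.1677×1.4 + 0.4502×9.8 + 0.3821×34.2 = 17.7141 per 10,000.
Difference = 17.3074 − 17.7141 = -0.4067.

-0.41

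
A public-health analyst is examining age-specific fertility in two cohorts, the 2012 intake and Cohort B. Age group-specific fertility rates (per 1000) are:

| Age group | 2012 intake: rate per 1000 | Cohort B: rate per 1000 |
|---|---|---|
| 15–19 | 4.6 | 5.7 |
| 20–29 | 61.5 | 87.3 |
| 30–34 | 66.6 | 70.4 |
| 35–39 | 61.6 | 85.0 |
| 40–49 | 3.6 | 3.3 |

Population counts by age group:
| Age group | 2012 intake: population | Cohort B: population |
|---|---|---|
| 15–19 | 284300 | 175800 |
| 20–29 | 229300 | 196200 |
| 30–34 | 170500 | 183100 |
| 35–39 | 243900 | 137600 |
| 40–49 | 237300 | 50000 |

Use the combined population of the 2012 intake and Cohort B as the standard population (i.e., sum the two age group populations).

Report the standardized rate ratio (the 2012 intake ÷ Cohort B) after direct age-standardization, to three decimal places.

0.779

Combined standard total = 1908000; weights = 0.2411, 0.2230, 0.1853, 0.1999, 0.1506.
The 2012 intake: 0.2411×4.6 + 0.2230×61.5 + 0.1853×66.6 + 0.1999×61.6 + 0.1506×3.6 = 40.0258 per 1000.
Cohort B: 0.2411×5.7 + 0.2230×87.3 + 0.1853×70.4 + 0.1999×85.0 + 0.1506×3.3 = 51.3825 per 1000.
Ratio = 40.0258 ÷ 51.3825 = 0.77898.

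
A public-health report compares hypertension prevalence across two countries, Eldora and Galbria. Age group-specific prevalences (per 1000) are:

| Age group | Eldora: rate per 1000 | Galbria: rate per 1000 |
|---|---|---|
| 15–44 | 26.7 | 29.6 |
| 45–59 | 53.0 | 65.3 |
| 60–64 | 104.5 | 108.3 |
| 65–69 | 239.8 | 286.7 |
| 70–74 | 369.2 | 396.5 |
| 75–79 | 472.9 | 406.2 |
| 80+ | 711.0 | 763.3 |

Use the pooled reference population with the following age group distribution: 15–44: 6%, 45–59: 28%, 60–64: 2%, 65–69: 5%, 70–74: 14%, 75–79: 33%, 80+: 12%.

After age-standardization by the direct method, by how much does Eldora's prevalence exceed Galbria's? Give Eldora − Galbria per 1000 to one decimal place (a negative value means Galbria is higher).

Standard weights: 0.06, 0.28, 0.02, 0.05, 0.14, 0.33, 0.12.
Eldora: 0.0600×26.7 + 0.2800×53.0 + 0.0200×104.5 + 0.0500×239.8 + 0.1400×369.2 + 0.3300×472.9 + 0.1200×711.0 = 323.5870 per 1000.
Galbria: 0.0600×29.6 + 0.2800×65.3 + 0.0200×108.3 + 0.0500×286.7 + 0.1400×396.5 + 0.3300×406.2 + 0.1200×763.3 = 317.7130 per 1000.
Difference = 323.5870 − 317.7130 = 5.8740.

5.9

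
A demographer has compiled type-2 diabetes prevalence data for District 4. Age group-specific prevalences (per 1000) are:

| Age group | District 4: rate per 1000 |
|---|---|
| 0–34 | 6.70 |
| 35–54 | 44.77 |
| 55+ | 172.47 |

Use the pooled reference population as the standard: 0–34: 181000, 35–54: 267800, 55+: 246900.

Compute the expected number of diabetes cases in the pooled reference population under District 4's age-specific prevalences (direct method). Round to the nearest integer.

Expected diabetes cases = Σ (standard pop × age-specific rate ÷ 1000)
= 181000×6.70/1000 + 267800×44.77/1000 + 246900×172.47/1000
= 1212.70 + 11989.41 + 42582.84 = 55784.95.

55785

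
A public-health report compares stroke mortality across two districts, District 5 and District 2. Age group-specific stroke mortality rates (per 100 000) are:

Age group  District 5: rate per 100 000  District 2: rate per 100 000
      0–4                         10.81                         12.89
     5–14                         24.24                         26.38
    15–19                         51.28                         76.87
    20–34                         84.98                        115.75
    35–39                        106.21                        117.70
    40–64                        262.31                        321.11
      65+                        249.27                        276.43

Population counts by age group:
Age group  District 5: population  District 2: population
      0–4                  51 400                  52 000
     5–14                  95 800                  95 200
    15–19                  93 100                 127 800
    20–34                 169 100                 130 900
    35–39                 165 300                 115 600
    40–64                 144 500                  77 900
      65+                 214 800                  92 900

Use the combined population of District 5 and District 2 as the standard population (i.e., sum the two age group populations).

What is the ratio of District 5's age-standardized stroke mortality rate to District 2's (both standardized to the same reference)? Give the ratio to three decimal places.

0.838

Combined standard total = 1 626 300; weights = 0.0636, 0.1174, 0.1358, 0.1845, 0.1727, 0.1368, 0.1892.
District 5: 0.0636×10.81 + 0.1174×24.24 + 0.1358×51.28 + 0.1845×84.98 + 0.1727×106.21 + 0.1368×262.31 + 0.1892×249.27 = 127.5545 per 100 000.
District 2: 0.0636×12.89 + 0.1174×26.38 + 0.1358×76.87 + 0.1845×115.75 + 0.1727×117.70 + 0.1368×321.11 + 0.1892×276.43 = 152.2544 per 100 000.
Ratio = 127.5545 ÷ 152.2544 = 0.83777.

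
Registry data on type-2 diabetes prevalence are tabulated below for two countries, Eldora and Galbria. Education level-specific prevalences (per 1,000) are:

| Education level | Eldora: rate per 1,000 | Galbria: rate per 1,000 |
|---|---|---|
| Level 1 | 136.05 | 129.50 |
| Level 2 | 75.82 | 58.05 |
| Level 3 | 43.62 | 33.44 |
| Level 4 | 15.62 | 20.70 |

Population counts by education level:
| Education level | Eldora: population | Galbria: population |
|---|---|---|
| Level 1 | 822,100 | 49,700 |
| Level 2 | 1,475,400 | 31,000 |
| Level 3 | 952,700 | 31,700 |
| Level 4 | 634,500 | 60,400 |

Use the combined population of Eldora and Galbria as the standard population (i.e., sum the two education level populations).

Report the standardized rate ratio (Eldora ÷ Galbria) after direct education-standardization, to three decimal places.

Combined standard total = 4,057,500; weights = 0.2149, 0.3713, 0.2426, 0.1713.
Eldora: 0.2149×136.05 + 0.3713×75.82 + 0.2426×43.62 + 0.1713×15.62 = 70.6389 per 1,000.
Galbria: 0.2149×129.50 + 0.3713×58.05 + 0.2426×33.44 + 0.1713×20.70 = 61.0345 per 1,000.
Ratio = 70.6389 ÷ 61.0345 = 1.15736.

1.157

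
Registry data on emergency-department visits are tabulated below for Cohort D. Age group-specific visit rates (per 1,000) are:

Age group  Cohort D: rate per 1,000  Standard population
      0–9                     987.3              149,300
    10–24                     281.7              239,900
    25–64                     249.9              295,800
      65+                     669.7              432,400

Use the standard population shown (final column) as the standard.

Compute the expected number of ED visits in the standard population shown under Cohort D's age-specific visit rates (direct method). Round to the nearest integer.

Expected ED visits = Σ (standard pop × age-specific rate ÷ 1,000)
= 149,300×987.3/1,000 + 239,900×281.7/1,000 + 295,800×249.9/1,000 + 432,400×669.7/1,000
= 147403.89 + 67579.83 + 73920.42 + 289578.28 = 578482.42.

578482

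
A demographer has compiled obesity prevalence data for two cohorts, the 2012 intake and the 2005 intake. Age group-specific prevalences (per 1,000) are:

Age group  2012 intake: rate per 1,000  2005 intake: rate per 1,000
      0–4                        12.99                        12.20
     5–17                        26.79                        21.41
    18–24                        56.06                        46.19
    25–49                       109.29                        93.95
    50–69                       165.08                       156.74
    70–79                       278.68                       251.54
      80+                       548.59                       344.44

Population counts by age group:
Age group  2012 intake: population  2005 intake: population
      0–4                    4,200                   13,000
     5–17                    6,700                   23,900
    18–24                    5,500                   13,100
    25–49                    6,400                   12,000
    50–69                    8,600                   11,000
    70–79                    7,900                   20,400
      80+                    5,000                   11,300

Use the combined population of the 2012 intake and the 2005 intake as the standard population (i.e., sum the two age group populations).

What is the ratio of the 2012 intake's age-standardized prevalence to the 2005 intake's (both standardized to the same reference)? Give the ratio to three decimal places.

Combined standard total = 149,000; weights = 0.1154, 0.2054, 0.1248, 0.1235, 0.1315, 0.1899, 0.1094.
The 2012 intake: 0.1154×12.99 + 0.2054×26.79 + 0.1248×56.06 + 0.1235×109.29 + 0.1315×165.08 + 0.1899×278.68 + 0.1094×548.59 = 162.1549 per 1,000.
The 2005 intake: 0.1154×12.20 + 0.2054×21.41 + 0.1248×46.19 + 0.1235×93.95 + 0.1315×156.74 + 0.1899×251.54 + 0.1094×344.44 = 129.2474 per 1,000.
Ratio = 162.1549 ÷ 129.2474 = 1.25461.

1.255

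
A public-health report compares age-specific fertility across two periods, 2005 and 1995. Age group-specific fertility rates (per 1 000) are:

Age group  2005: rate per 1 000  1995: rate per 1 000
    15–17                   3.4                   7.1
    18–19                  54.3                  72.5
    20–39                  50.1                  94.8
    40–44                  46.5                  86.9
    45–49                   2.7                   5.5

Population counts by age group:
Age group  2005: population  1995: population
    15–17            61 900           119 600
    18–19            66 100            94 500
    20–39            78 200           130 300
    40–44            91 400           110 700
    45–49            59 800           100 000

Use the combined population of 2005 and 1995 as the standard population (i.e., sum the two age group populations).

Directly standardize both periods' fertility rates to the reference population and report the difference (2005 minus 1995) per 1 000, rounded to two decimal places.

-23.59

Combined standard total = 912 500; weights = 0.1989, 0.1760, 0.2285, 0.2215, 0.1751.
2005: 0.1989×3.4 + 0.1760×54.3 + 0.2285×50.1 + 0.2215×46.5 + 0.1751×2.7 = 32.4522 per 1 000.
1995: 0.1989×7.1 + 0.1760×72.5 + 0.2285×94.8 + 0.2215×86.9 + 0.1751×5.5 = 56.0431 per 1 000.
Difference = 32.4522 − 56.0431 = -23.5909.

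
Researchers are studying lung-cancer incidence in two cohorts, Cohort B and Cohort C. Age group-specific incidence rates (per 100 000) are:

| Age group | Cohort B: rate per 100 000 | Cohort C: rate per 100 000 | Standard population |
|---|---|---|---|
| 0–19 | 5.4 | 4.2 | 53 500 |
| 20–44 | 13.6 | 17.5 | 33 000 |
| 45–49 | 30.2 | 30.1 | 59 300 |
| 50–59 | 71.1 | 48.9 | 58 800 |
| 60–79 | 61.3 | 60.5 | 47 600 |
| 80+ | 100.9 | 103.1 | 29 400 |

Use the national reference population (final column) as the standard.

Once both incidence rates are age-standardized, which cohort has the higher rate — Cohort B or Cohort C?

Standard total = 281 600; weights = 0.1900, 0.1172, 0.2106, 0.2088, 0.1690, 0.1044.
Cohort B: 0.1900×5.4 + 0.1172×13.6 + 0.2106×30.2 + 0.2088×71.1 + 0.1690×61.3 + 0.1044×100.9 = 44.7215 per 100 000.
Cohort C: 0.1900×4.2 + 0.1172×17.5 + 0.2106×30.1 + 0.2088×48.9 + 0.1690×60.5 + 0.1044×103.1 = 40.3885 per 100 000.

Cohort B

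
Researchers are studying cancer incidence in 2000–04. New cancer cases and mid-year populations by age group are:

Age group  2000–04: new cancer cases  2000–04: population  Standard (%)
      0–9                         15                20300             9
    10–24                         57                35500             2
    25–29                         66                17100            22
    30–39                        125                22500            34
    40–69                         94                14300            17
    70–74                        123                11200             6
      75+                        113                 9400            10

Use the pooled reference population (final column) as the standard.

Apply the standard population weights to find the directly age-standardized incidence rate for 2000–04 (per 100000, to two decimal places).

581.52

Age-specific rates per 100000 for 2000–04: 73.89, 160.56, 385.96, 555.56, 657.34, 1098.21, 1202.13.
Standard weights: 0.09, 0.02, 0.22, 0.34, 0.17, 0.06, 0.10.
Standardized rate: 0.0900×73.89 + 0.0200×160.56 + 0.2200×385.96 + 0.3400×555.56 + 0.1700×657.34 + 0.0600×1098.21 + 0.1000×1202.13 = 581.5166 per 100000.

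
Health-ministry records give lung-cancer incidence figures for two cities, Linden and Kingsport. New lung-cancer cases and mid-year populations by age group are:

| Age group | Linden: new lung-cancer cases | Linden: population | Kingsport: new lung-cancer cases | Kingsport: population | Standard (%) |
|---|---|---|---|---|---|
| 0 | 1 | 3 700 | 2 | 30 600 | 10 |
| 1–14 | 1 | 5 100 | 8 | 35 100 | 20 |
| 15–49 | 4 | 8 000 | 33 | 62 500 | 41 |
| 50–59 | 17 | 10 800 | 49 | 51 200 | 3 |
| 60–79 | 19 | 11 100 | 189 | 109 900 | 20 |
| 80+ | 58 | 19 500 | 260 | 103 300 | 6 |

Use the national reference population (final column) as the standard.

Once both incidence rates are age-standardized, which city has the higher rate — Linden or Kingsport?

Linden

Age-specific rates per 100 000 for Linden: 27.03, 19.61, 50.00, 157.41, 171.17, 297.44.
For Kingsport: 6.54, 22.79, 52.80, 95.70, 171.97, 251.69.
Standard weights: 0.10, 0.20, 0.41, 0.03, 0.20, 0.06.
Linden: 0.1000×27.03 + 0.2000×19.61 + 0.4100×50.00 + 0.0300×157.41 + 0.2000×171.17 + 0.0600×297.44 = 83.9269 per 100 000.
Kingsport: 0.1000×6.54 + 0.2000×22.79 + 0.4100×52.80 + 0.0300×95.70 + 0.2000×171.97 + 0.0600×251.69 = 79.2276 per 100 000.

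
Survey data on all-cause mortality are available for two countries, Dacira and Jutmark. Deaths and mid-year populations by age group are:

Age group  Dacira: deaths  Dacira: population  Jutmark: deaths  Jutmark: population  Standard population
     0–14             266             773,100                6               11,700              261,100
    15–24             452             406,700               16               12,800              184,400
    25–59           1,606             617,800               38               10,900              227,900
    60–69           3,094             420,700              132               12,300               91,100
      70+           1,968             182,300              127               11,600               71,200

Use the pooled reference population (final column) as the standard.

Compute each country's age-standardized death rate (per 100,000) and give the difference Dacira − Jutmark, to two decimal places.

-70.63

Age-specific rates per 100,000 for Dacira: 34.41, 111.14, 259.95, 735.44, 1079.54.
For Jutmark: 51.28, 125.00, 348.62, 1073.17, 1094.83.
Standard total = 835,700; weights = 0.3124, 0.2207, 0.2727, 0.1090, 0.0852.
Dacira: 0.3124×34.41 + 0.2207×111.14 + 0.2727×259.95 + 0.1090×735.44 + 0.0852×1079.54 = 278.3093 per 100,000.
Jutmark: 0.3124×51.28 + 0.2207×125.00 + 0.2727×348.62 + 0.1090×1073.17 + 0.0852×1094.83 = 348.9394 per 100,000.
Difference = 278.3093 − 348.9394 = -70.6301.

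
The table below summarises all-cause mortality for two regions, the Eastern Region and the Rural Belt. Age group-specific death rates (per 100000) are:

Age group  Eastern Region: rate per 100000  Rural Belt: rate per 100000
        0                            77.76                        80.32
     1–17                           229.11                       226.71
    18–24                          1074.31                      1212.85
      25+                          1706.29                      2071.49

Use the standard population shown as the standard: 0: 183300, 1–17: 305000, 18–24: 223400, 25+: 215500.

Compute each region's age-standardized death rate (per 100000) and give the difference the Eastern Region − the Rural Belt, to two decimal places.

Standard total = 927200; weights = 0.1977, 0.3289, 0.2409, 0.2324.
The Eastern Region: 0.1977×77.76 + 0.3289×229.11 + 0.2409×1074.31 + 0.2324×1706.29 = 746.1587 per 100000.
The Rural Belt: 0.1977×80.32 + 0.3289×226.71 + 0.2409×1212.85 + 0.2324×2071.49 = 864.1350 per 100000.
Difference = 746.1587 − 864.1350 = -117.9764.

-117.98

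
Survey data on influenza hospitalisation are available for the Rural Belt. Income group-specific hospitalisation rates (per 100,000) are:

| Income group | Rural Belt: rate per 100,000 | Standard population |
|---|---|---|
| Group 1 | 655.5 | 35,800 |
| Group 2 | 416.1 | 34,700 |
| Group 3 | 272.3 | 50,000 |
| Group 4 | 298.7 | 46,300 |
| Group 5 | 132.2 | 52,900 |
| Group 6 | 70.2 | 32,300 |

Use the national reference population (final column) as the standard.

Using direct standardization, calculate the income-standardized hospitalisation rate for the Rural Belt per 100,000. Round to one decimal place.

296.1

Standard total = 252,000; weights = 0.1421, 0.1377, 0.1984, 0.1837, 0.2099, 0.1282.
Standardized rate: 0.1421×655.5 + 0.1377×416.1 + 0.1984×272.3 + 0.1837×298.7 + 0.2099×132.2 + 0.1282×70.2 = 296.0763 per 100,000.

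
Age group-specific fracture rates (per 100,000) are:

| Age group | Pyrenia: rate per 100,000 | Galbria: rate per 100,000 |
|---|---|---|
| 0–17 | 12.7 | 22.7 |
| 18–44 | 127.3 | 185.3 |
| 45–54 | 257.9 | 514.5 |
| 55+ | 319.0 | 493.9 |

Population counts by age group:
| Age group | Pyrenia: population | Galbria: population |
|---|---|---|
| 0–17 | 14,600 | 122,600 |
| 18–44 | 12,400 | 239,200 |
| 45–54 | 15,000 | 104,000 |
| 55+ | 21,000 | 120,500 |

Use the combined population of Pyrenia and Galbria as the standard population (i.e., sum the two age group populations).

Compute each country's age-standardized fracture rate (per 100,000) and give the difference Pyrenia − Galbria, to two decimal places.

Combined standard total = 649,300; weights = 0.2113, 0.3875, 0.1833, 0.2179.
Pyrenia: 0.2113×12.7 + 0.3875×127.3 + 0.1833×257.9 + 0.2179×319.0 = 168.7967 per 100,000.
Galbria: 0.2113×22.7 + 0.3875×185.3 + 0.1833×514.5 + 0.2179×493.9 = 278.5281 per 100,000.
Difference = 168.7967 − 278.5281 = -109.7313.

-109.73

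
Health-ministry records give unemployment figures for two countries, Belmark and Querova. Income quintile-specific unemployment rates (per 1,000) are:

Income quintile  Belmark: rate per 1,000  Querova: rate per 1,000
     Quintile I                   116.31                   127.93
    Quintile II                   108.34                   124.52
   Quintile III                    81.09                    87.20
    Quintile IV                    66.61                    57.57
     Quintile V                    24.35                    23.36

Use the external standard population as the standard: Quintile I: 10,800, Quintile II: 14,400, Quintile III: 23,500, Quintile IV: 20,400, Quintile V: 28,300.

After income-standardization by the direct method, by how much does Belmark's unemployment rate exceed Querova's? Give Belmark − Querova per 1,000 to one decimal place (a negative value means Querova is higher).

Standard total = 97,400; weights = 0.1109, 0.1478, 0.2413, 0.2094, 0.2906.
Belmark: 0.1109×116.31 + 0.1478×108.34 + 0.2413×81.09 + 0.2094×66.61 + 0.2906×24.35 = 69.5052 per 1,000.
Querova: 0.1109×127.93 + 0.1478×124.52 + 0.2413×87.20 + 0.2094×57.57 + 0.2906×23.36 = 72.4789 per 1,000.
Difference = 69.5052 − 72.4789 = -2.9737.

-3.0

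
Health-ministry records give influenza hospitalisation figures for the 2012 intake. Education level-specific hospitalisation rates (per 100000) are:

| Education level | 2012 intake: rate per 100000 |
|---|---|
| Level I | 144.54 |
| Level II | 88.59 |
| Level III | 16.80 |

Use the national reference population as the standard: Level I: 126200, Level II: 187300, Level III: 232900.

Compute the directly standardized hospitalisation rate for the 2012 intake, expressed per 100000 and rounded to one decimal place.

Standard total = 546400; weights = 0.2310, 0.3428, 0.4262.
Standardized rate: 0.2310×144.54 + 0.3428×88.59 + 0.4262×16.80 = 70.9125 per 100000.

70.9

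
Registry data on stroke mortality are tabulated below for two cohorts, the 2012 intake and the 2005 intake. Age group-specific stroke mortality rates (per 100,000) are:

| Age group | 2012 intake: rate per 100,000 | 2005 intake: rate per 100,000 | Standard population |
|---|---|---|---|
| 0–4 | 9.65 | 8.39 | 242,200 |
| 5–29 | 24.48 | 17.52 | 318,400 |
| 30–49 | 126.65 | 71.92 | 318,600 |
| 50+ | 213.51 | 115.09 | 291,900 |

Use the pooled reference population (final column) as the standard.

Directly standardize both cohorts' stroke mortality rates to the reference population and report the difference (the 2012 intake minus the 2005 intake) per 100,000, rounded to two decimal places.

41.57

Standard total = 1,171,100; weights = 0.2068, 0.2719, 0.2721, 0.2493.
The 2012 intake: 0.2068×9.65 + 0.2719×24.48 + 0.2721×126.65 + 0.2493×213.51 = 96.3248 per 100,000.
The 2005 intake: 0.2068×8.39 + 0.2719×17.52 + 0.2721×71.92 + 0.2493×115.09 = 54.7510 per 100,000.
Difference = 96.3248 − 54.7510 = 41.5737.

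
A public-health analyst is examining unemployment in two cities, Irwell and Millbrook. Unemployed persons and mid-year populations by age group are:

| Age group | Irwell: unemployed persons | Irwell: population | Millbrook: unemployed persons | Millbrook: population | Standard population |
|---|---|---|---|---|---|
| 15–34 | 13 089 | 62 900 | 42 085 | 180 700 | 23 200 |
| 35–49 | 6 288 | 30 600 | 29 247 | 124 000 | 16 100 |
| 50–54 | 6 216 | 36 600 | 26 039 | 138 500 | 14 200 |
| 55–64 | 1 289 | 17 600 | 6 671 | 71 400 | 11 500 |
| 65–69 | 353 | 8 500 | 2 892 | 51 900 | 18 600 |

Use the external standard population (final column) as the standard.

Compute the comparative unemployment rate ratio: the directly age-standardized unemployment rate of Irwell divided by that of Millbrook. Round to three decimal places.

0.870

Age-specific rates per 1 000 for Irwell: 208.092, 205.490, 169.836, 73.239, 41.529.
For Millbrook: 232.900, 235.863, 188.007, 93.431, 55.723.
Standard total = 83 600; weights = 0.2775, 0.1926, 0.1699, 0.1376, 0.2225.
Irwell: 0.2775×208.092 + 0.1926×205.490 + 0.1699×169.836 + 0.1376×73.239 + 0.2225×41.529 = 145.4844 per 1 000.
Millbrook: 0.2775×232.900 + 0.1926×235.863 + 0.1699×188.007 + 0.1376×93.431 + 0.2225×55.723 = 167.2401 per 1 000.
Ratio = 145.4844 ÷ 167.2401 = 0.86991.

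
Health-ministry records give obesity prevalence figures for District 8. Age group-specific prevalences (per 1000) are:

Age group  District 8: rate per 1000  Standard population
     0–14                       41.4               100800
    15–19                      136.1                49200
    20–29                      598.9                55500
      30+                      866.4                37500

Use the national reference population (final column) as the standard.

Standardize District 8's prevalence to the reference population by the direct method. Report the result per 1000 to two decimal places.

Standard total = 243000; weights = 0.4148, 0.2025, 0.2284, 0.1543.
Standardized rate: 0.4148×41.4 + 0.2025×136.1 + 0.2284×598.9 + 0.1543×866.4 = 315.2189 per 1000.

315.22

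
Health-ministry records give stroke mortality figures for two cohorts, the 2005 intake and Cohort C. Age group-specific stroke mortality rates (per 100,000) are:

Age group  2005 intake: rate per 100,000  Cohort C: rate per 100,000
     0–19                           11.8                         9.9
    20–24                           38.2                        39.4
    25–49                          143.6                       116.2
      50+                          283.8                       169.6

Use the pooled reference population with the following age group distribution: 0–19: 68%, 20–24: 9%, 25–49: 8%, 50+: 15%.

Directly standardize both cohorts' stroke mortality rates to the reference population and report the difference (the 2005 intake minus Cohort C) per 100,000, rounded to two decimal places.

Standard weights: 0.68, 0.09, 0.08, 0.15.
The 2005 intake: 0.6800×11.8 + 0.0900×38.2 + 0.0800×143.6 + 0.1500×283.8 = 65.5200 per 100,000.
Cohort C: 0.6800×9.9 + 0.0900×39.4 + 0.0800×116.2 + 0.1500×169.6 = 45.0140 per 100,000.
Difference = 65.5200 − 45.0140 = 20.5060.

20.51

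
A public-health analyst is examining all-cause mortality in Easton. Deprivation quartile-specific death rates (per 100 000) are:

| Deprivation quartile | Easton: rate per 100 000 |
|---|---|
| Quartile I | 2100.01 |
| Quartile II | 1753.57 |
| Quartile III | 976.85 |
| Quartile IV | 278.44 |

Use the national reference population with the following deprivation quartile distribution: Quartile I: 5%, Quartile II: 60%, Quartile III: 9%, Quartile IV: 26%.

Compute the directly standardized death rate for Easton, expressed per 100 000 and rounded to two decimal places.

1317.45

Standard weights: 0.05, 0.60, 0.09, 0.26.
Standardized rate: 0.0500×2100.01 + 0.6000×1753.57 + 0.0900×976.85 + 0.2600×278.44 = 1317.4534 per 100 000.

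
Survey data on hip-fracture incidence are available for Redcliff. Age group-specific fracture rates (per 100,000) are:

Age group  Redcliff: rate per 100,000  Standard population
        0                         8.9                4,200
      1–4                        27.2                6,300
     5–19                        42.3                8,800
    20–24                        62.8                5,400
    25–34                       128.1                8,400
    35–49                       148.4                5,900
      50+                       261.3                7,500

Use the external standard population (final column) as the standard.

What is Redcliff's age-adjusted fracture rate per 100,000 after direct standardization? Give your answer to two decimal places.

Standard total = 46,500; weights = 0.0903, 0.1355, 0.1892, 0.1161, 0.1806, 0.1269, 0.1613.
Standardized rate: 0.0903×8.9 + 0.1355×27.2 + 0.1892×42.3 + 0.1161×62.8 + 0.1806×128.1 + 0.1269×148.4 + 0.1613×261.3 = 103.9022 per 100,000.

103.90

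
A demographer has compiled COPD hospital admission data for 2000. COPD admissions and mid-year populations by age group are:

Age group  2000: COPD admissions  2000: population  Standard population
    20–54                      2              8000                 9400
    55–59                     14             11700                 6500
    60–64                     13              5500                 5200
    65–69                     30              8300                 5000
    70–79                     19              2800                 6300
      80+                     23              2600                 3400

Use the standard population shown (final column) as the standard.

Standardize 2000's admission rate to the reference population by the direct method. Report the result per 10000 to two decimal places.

Age-specific rates per 10000 for 2000: 2.50, 11.97, 23.64, 36.14, 67.86, 88.46.
Standard total = 35800; weights = 0.2626, 0.1816, 0.1453, 0.1397, 0.1760, 0.0950.
Standardized rate: 0.2626×2.50 + 0.1816×11.97 + 0.1453×23.64 + 0.1397×36.14 + 0.1760×67.86 + 0.0950×88.46 = 31.6530 per 10000.

31.65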